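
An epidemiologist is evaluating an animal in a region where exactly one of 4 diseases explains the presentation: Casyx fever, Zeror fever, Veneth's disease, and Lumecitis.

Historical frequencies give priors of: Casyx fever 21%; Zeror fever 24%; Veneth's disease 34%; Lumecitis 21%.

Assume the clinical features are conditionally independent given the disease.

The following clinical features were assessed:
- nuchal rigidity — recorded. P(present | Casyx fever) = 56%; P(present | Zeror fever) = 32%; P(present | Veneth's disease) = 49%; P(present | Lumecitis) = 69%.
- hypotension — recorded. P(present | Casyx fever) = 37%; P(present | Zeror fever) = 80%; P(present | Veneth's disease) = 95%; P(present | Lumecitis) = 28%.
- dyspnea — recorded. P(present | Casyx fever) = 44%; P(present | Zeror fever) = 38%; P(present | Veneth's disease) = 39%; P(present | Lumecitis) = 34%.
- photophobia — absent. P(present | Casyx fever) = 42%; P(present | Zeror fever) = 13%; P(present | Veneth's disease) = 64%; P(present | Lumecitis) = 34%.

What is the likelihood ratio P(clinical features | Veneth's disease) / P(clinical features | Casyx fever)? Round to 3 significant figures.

1.24

Joint likelihood of the clinical feature pattern under each hypothesis (using 1 − P(present | H) for each absent clinical feature):
  Veneth's disease: 0.49 × 0.95 × 0.39 × (1 − 0.64) = 0.065356
  Casyx fever: 0.56 × 0.37 × 0.44 × (1 − 0.42) = 0.052877
Bayes factor = 0.065356 / 0.052877 ≈ 1.24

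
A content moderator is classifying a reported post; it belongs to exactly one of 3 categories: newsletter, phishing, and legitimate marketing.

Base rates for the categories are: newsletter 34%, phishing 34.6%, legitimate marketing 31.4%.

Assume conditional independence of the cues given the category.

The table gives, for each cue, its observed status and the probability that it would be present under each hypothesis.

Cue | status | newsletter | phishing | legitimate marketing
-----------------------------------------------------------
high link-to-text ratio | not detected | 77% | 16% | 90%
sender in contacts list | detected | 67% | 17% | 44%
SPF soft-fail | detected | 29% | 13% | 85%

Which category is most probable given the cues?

By Bayes' rule with conditional independence, the unnormalized weight for each hypothesis is prior × ∏ likelihoods (using 1 − P(present | H) for each absent cue):
  newsletter: 0.340 × (1 − 0.77) × 0.67 × 0.29 = 0.015194
  phishing: 0.346 × (1 − 0.16) × 0.17 × 0.13 = 0.0064231
  legitimate marketing: 0.314 × (1 − 0.90) × 0.44 × 0.85 = 0.011744
Marginal likelihood of the evidence = 0.033361.
P(newsletter | evidence) ≈ 0.015194 / 0.033361 ≈ 0.455
P(phishing | evidence) ≈ 0.0064231 / 0.033361 ≈ 0.193
P(legitimate marketing | evidence) ≈ 0.011744 / 0.033361 ≈ 0.352
The largest is 0.455, so newsletter is most probable.

newsletter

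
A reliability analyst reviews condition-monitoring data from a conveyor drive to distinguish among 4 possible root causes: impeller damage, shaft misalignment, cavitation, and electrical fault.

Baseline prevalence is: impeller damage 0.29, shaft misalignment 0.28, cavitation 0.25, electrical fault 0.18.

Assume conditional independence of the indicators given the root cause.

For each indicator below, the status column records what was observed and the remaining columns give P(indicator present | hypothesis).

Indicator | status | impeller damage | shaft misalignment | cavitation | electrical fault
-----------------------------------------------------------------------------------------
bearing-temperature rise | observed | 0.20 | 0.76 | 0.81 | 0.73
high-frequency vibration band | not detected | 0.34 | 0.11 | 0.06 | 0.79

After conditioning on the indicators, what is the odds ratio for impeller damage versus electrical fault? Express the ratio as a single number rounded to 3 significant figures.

The normalizing constant cancels in an odds ratio, so compute prior × likelihood for the two hypotheses only (using 1 − P(present | H) for each absent indicator):
  impeller damage: 0.29 × 0.20 × (1 − 0.34) = 0.03828
  electrical fault: 0.18 × 0.73 × (1 − 0.79) = 0.027594
Posterior odds = 0.03828 / 0.027594 ≈ 1.39.

1.39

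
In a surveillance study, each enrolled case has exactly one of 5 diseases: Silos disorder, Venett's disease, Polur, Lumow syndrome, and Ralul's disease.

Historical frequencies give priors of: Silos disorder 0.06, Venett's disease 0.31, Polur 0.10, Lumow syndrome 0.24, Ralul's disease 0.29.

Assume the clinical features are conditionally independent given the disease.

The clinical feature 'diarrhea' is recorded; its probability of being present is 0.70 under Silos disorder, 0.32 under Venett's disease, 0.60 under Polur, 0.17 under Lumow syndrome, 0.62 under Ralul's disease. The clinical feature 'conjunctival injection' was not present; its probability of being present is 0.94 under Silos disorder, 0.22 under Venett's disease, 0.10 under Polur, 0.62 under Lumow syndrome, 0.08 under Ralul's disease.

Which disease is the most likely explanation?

For each hypothesis, the unnormalized posterior weight is prior × product of the clinical feature likelihoods (using 1 − P(present | H) for each absent clinical feature):
  Silos disorder: 0.06 × 0.70 × (1 − 0.94) = 0.00252
  Venett's disease: 0.31 × 0.32 × (1 − 0.22) = 0.077376
  Polur: 0.10 × 0.60 × (1 − 0.10) = 0.054
  Lumow syndrome: 0.24 × 0.17 × (1 − 0.62) = 0.015504
  Ralul's disease: 0.29 × 0.62 × (1 − 0.08) = 0.16542
The unnormalized weights sum to 0.31482.
P(Silos disorder | evidence) ≈ 0.00252 / 0.31482 ≈ 0.008
P(Venett's disease | evidence) ≈ 0.077376 / 0.31482 ≈ 0.246
P(Polur | evidence) ≈ 0.054 / 0.31482 ≈ 0.172
P(Lumow syndrome | evidence) ≈ 0.015504 / 0.31482 ≈ 0.049
P(Ralul's disease | evidence) ≈ 0.16542 / 0.31482 ≈ 0.525
The largest is 0.525, so Ralul's disease is most probable.

Ralul's disease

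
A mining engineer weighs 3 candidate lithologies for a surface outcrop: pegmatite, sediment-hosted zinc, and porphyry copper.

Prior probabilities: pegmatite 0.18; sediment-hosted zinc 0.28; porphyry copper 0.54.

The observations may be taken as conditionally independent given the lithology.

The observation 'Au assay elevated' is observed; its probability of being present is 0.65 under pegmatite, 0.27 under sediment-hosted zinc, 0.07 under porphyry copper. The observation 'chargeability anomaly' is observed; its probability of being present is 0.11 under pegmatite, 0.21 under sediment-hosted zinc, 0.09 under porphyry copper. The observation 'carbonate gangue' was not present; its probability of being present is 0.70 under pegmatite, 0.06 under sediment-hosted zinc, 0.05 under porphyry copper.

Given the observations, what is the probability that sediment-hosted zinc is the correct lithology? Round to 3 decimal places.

0.678

Multiply each prior by the joint likelihood of the evidence pattern (using 1 − P(present | H) for each absent observation):
  pegmatite: 0.18 × 0.65 × 0.11 × (1 − 0.70) = 0.003861
  sediment-hosted zinc: 0.28 × 0.27 × 0.21 × (1 − 0.06) = 0.014923
  porphyry copper: 0.54 × 0.07 × 0.09 × (1 − 0.05) = 0.0032319
Normalizing constant Z = 0.003861 + 0.014923 + 0.0032319 = 0.022016.
P(sediment-hosted zinc | evidence) = 0.014923 / 0.022016 ≈ 0.678.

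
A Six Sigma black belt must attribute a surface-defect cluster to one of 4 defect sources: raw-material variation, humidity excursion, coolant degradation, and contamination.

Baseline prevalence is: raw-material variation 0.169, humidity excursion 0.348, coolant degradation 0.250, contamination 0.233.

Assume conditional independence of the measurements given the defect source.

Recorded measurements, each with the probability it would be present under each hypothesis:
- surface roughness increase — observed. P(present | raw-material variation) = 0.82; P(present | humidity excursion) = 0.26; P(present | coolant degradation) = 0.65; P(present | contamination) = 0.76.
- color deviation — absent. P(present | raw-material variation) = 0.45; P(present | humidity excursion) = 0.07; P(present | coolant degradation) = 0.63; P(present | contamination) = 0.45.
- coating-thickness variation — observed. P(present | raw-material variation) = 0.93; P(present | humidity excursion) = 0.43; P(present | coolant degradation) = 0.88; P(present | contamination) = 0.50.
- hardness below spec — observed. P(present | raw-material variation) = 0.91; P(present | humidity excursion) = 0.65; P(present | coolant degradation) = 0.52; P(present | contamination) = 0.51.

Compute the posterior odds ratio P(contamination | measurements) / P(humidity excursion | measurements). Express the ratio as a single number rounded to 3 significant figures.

1.06

The normalizing constant cancels in an odds ratio, so compute prior × likelihood for the two hypotheses only (using 1 − P(present | H) for each absent measurement):
  contamination: 0.233 × 0.76 × (1 − 0.45) × 0.50 × 0.51 = 0.024835
  humidity excursion: 0.348 × 0.26 × (1 − 0.07) × 0.43 × 0.65 = 0.023519
Posterior odds = 0.024835 / 0.023519 ≈ 1.06.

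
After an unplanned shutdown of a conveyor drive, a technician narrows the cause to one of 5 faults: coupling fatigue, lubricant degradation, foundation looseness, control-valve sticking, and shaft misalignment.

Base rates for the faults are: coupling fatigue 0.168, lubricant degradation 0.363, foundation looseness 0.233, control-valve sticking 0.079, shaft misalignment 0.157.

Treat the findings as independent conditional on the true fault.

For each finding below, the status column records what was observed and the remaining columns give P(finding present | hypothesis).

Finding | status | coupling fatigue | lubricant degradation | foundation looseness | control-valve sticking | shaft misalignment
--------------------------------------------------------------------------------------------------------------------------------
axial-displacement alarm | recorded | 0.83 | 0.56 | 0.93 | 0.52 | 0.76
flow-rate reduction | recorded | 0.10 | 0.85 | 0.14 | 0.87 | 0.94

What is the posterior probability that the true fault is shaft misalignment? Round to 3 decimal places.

0.307

For each hypothesis, the unnormalized posterior weight is prior × product of the finding likelihoods:
  coupling fatigue: 0.168 × 0.83 × 0.10 = 0.013944
  lubricant degradation: 0.363 × 0.56 × 0.85 = 0.17279
  foundation looseness: 0.233 × 0.93 × 0.14 = 0.030337
  control-valve sticking: 0.079 × 0.52 × 0.87 = 0.03574
  shaft misalignment: 0.157 × 0.76 × 0.94 = 0.11216
Marginal likelihood of the evidence = 0.36497.
P(shaft misalignment | evidence) = 0.11216 / 0.36497 ≈ 0.307.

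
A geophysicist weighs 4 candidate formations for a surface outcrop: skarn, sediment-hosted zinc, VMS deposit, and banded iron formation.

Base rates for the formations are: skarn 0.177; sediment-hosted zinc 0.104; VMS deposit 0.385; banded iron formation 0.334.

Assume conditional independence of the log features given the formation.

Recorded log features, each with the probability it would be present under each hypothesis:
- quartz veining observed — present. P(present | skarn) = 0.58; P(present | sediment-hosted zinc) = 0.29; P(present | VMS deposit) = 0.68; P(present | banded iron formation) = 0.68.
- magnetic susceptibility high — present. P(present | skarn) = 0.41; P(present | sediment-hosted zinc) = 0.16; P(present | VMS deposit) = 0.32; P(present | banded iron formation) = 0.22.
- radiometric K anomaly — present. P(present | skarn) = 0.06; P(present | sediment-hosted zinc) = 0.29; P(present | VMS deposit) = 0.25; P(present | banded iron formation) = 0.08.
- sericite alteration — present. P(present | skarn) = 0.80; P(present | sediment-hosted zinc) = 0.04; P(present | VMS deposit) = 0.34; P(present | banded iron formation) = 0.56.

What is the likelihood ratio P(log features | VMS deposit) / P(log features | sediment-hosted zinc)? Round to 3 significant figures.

The Bayes factor is the ratio of the joint likelihoods of the log feature pattern under the two hypotheses.
  VMS deposit: 0.68 × 0.32 × 0.25 × 0.34 = 0.018496
  sediment-hosted zinc: 0.29 × 0.16 × 0.29 × 0.04 = 0.00053824
Bayes factor = 0.018496 / 0.00053824 ≈ 34.4

34.4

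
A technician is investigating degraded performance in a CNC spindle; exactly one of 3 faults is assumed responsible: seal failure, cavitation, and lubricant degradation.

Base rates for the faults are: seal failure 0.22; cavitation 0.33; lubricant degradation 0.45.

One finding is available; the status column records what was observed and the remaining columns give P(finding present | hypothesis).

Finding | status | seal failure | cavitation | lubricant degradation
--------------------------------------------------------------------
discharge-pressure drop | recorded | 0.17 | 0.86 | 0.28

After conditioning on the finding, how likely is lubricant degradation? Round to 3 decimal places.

0.282

For each hypothesis, the unnormalized posterior weight is prior × likelihood:
  seal failure: 0.22 × 0.17 = 0.0374
  cavitation: 0.33 × 0.86 = 0.2838
  lubricant degradation: 0.45 × 0.28 = 0.126
The unnormalized weights sum to 0.4472.
P(lubricant degradation | evidence) = 0.126 / 0.4472 ≈ 0.282.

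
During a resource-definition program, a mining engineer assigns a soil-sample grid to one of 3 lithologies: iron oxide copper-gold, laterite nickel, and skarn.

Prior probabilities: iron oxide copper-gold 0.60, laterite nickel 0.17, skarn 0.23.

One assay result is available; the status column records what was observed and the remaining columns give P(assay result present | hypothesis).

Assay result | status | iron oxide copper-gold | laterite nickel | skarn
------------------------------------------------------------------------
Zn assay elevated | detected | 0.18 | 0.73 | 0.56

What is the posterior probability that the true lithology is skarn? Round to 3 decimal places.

Multiply each prior by the likelihood of the assay result:
  iron oxide copper-gold: 0.60 × 0.18 = 0.108
  laterite nickel: 0.17 × 0.73 = 0.1241
  skarn: 0.23 × 0.56 = 0.1288
Marginal likelihood of the evidence = 0.3609.
P(skarn | evidence) = 0.1288 / 0.3609 ≈ 0.357.

0.357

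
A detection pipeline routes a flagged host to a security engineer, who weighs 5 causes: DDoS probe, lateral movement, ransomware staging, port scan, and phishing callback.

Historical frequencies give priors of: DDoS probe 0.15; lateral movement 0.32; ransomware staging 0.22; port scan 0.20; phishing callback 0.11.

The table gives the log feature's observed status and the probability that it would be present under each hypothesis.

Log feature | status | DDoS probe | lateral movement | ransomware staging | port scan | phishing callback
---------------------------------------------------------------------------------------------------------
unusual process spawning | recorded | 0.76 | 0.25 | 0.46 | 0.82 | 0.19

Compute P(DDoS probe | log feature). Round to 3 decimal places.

By Bayes' rule, the unnormalized weight for each hypothesis is prior × likelihood:
  DDoS probe: 0.15 × 0.76 = 0.114
  lateral movement: 0.32 × 0.25 = 0.08
  ransomware staging: 0.22 × 0.46 = 0.1012
  port scan: 0.20 × 0.82 = 0.164
  phishing callback: 0.11 × 0.19 = 0.0209
Marginal likelihood of the evidence = 0.4801.
P(DDoS probe | evidence) = 0.114 / 0.4801 ≈ 0.237.

0.237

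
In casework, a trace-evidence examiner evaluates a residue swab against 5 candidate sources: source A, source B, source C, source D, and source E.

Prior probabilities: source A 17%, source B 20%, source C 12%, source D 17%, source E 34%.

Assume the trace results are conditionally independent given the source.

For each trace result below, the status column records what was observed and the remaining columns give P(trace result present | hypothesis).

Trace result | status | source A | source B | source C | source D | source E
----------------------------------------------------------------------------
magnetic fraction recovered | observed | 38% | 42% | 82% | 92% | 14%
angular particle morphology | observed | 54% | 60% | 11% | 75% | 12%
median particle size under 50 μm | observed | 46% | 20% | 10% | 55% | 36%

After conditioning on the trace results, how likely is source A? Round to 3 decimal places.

0.171

Multiply each prior by the joint likelihood of the trace result pattern:
  source A: 0.17 × 0.38 × 0.54 × 0.46 = 0.016047
  source B: 0.20 × 0.42 × 0.60 × 0.20 = 0.01008
  source C: 0.12 × 0.82 × 0.11 × 0.10 = 0.0010824
  source D: 0.17 × 0.92 × 0.75 × 0.55 = 0.064515
  source E: 0.34 × 0.14 × 0.12 × 0.36 = 0.0020563
The unnormalized weights sum to 0.09378.
P(source A | evidence) = 0.016047 / 0.09378 ≈ 0.171.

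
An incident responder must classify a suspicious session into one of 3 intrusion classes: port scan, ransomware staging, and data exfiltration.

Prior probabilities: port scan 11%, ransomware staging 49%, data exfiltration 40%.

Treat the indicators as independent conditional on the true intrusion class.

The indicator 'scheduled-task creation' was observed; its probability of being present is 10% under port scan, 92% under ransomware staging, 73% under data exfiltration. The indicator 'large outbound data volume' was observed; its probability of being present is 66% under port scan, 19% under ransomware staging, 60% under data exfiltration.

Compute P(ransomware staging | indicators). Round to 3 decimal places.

0.319

By Bayes' rule with conditional independence, the unnormalized weight for each hypothesis is prior × ∏ likelihoods:
  port scan: 0.11 × 0.10 × 0.66 = 0.00726
  ransomware staging: 0.49 × 0.92 × 0.19 = 0.085652
  data exfiltration: 0.40 × 0.73 × 0.60 = 0.1752
Normalizing constant Z = 0.00726 + 0.085652 + 0.1752 = 0.26811.
P(ransomware staging | evidence) = 0.085652 / 0.26811 ≈ 0.319.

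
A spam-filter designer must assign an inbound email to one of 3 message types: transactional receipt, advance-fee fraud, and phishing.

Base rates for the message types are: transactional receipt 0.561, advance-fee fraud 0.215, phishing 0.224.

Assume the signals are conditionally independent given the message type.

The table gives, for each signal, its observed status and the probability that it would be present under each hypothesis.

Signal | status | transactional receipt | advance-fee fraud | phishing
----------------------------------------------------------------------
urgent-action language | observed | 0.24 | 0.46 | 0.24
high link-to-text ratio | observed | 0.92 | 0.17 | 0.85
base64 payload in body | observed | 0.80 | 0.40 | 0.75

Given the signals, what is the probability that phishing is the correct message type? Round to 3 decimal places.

By Bayes' rule with conditional independence, the unnormalized weight for each hypothesis is prior × ∏ likelihoods:
  transactional receipt: 0.561 × 0.24 × 0.92 × 0.80 = 0.099095
  advance-fee fraud: 0.215 × 0.46 × 0.17 × 0.40 = 0.0067252
  phishing: 0.224 × 0.24 × 0.85 × 0.75 = 0.034272
The unnormalized weights sum to 0.14009.
P(phishing | evidence) = 0.034272 / 0.14009 ≈ 0.245.

0.245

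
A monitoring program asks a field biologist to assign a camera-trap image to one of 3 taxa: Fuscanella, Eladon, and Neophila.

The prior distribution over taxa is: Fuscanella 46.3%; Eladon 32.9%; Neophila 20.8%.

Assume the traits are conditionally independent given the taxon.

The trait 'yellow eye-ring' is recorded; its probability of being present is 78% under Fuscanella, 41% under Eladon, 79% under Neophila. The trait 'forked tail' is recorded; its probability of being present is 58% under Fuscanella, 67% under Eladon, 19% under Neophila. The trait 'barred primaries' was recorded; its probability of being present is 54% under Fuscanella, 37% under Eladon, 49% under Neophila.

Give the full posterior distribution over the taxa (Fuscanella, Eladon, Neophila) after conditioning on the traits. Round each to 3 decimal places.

Multiply each prior by the joint likelihood of the trait pattern:
  Fuscanella: 0.463 × 0.78 × 0.58 × 0.54 = 0.11311
  Eladon: 0.329 × 0.41 × 0.67 × 0.37 = 0.033439
  Neophila: 0.208 × 0.79 × 0.19 × 0.49 = 0.015298
The unnormalized weights sum to 0.16185.
P(Fuscanella | evidence) = 0.11311 / 0.16185 ≈ 0.699
P(Eladon | evidence) = 0.033439 / 0.16185 ≈ 0.207
P(Neophila | evidence) = 0.015298 / 0.16185 ≈ 0.095

0.699, 0.207, 0.095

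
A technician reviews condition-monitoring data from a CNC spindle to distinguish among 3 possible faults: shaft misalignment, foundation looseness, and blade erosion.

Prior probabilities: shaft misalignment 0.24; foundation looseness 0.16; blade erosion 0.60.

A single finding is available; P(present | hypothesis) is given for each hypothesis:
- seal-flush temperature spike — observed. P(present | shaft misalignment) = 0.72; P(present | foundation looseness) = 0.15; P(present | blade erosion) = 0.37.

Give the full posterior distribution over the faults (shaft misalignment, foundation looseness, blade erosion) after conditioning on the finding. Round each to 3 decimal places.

0.413, 0.057, 0.530

Multiply each prior by the likelihood of the finding:
  shaft misalignment: 0.24 × 0.72 = 0.1728
  foundation looseness: 0.16 × 0.15 = 0.024
  blade erosion: 0.60 × 0.37 = 0.222
Marginal likelihood of the evidence = 0.4188.
P(shaft misalignment | evidence) = 0.1728 / 0.4188 ≈ 0.413
P(foundation looseness | evidence) = 0.024 / 0.4188 ≈ 0.057
P(blade erosion | evidence) = 0.222 / 0.4188 ≈ 0.530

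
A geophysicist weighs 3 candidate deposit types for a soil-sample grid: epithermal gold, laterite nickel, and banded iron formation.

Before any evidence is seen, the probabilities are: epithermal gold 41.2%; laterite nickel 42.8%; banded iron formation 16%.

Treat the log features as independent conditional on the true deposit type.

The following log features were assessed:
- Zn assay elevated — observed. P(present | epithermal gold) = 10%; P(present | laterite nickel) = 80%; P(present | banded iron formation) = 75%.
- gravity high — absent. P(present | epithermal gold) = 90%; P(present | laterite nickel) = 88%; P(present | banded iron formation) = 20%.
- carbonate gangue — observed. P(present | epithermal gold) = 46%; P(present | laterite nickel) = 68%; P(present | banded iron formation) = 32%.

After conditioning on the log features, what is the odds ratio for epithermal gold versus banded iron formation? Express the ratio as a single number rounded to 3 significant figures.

Unnormalized posterior weight (prior times the log feature likelihoods) for each of the two hypotheses (using 1 − P(present | H) for each absent log feature):
  epithermal gold: 0.412 × 0.10 × (1 − 0.90) × 0.46 = 0.0018952
  banded iron formation: 0.160 × 0.75 × (1 − 0.20) × 0.32 = 0.03072
Odds(epithermal gold : banded iron formation) = 0.0018952 / 0.03072 ≈ 0.0617.

0.0617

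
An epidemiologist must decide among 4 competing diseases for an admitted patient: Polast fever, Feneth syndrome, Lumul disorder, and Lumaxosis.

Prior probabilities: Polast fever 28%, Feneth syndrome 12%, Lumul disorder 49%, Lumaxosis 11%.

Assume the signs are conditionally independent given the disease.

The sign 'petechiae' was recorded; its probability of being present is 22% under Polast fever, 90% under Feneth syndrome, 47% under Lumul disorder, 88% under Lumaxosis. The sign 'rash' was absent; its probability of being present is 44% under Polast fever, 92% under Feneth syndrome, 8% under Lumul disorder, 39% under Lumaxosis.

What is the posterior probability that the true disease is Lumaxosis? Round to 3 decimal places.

For each hypothesis, the unnormalized posterior weight is prior × product of the sign likelihoods (using 1 − P(present | H) for each absent sign):
  Polast fever: 0.28 × 0.22 × (1 − 0.44) = 0.034496
  Feneth syndrome: 0.12 × 0.90 × (1 − 0.92) = 0.00864
  Lumul disorder: 0.49 × 0.47 × (1 − 0.08) = 0.21188
  Lumaxosis: 0.11 × 0.88 × (1 − 0.39) = 0.059048
The unnormalized weights sum to 0.31406.
P(Lumaxosis | evidence) = 0.059048 / 0.31406 ≈ 0.188.

0.188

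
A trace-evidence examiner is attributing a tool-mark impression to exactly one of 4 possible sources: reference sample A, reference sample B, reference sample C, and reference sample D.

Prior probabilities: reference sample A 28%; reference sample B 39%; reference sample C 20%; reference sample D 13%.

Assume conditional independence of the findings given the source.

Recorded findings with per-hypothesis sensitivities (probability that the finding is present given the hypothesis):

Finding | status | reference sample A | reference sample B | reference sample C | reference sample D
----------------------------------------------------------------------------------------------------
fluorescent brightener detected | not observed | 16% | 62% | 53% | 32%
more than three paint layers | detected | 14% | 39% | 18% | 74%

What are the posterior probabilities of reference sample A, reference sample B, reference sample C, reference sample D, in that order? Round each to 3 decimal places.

Multiply each prior by the joint likelihood of the evidence pattern (using 1 − P(present | H) for each absent finding):
  reference sample A: 0.28 × (1 − 0.16) × 0.14 = 0.032928
  reference sample B: 0.39 × (1 − 0.62) × 0.39 = 0.057798
  reference sample C: 0.20 × (1 − 0.53) × 0.18 = 0.01692
  reference sample D: 0.13 × (1 − 0.32) × 0.74 = 0.065416
The unnormalized weights sum to 0.17306.
P(reference sample A | evidence) = 0.032928 / 0.17306 ≈ 0.190
P(reference sample B | evidence) = 0.057798 / 0.17306 ≈ 0.334
P(reference sample C | evidence) = 0.01692 / 0.17306 ≈ 0.098
P(reference sample D | evidence) = 0.065416 / 0.17306 ≈ 0.378

0.190, 0.334, 0.098, 0.378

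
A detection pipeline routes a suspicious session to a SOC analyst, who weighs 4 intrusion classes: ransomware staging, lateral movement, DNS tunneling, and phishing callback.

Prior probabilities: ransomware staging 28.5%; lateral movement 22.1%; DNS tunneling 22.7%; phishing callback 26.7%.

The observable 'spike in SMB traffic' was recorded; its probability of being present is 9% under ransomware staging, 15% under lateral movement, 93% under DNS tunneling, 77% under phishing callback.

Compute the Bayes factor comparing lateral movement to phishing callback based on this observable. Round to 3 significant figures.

The Bayes factor is the ratio of the two likelihoods.
  lateral movement: 0.15
  phishing callback: 0.77
Bayes factor = 0.15 / 0.77 ≈ 0.195

0.195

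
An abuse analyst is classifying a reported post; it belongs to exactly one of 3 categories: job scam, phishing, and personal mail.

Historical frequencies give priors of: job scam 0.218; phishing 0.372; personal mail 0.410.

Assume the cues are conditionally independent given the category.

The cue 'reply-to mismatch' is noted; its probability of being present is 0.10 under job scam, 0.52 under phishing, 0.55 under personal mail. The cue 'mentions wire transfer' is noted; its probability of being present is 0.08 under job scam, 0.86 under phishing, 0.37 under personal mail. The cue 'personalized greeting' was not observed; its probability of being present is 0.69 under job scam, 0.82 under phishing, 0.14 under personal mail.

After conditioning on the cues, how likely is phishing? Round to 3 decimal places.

0.293

Multiply each prior by the joint likelihood of the cue pattern (using 1 − P(present | H) for each absent cue):
  job scam: 0.218 × 0.10 × 0.08 × (1 − 0.69) = 0.00054064
  phishing: 0.372 × 0.52 × 0.86 × (1 − 0.82) = 0.029945
  personal mail: 0.410 × 0.55 × 0.37 × (1 − 0.14) = 0.071754
The unnormalized weights sum to 0.10224.
P(phishing | evidence) = 0.029945 / 0.10224 ≈ 0.293.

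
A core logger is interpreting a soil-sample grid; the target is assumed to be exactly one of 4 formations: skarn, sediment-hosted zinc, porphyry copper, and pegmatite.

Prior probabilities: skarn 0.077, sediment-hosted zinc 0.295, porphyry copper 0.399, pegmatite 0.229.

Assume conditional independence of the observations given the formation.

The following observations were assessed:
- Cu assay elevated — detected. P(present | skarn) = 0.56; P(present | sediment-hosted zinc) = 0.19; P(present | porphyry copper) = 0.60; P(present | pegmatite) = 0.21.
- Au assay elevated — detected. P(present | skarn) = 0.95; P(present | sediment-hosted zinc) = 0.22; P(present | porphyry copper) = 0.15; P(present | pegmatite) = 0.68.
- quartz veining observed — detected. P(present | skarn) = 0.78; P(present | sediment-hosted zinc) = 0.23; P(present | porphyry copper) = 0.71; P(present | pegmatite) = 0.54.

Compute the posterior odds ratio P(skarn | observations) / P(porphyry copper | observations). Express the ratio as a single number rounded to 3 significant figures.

1.25

Posterior odds equal prior odds times the likelihood ratio; only the two competing hypotheses matter.
  skarn: 0.077 × 0.56 × 0.95 × 0.78 = 0.031952
  porphyry copper: 0.399 × 0.60 × 0.15 × 0.71 = 0.025496
Posterior odds = 0.031952 / 0.025496 ≈ 1.25.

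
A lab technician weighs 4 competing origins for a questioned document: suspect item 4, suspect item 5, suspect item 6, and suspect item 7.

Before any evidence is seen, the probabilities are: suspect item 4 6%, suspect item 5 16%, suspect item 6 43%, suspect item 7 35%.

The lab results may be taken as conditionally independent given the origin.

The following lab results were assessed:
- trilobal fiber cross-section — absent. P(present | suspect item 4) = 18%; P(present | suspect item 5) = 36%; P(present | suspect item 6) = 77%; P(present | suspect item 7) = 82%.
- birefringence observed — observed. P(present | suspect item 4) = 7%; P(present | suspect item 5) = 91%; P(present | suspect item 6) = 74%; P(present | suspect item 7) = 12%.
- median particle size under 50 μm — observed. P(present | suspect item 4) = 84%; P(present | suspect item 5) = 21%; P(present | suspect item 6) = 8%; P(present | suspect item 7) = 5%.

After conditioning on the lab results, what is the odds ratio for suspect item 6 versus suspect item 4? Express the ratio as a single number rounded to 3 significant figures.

Unnormalized posterior weight (prior times the lab result likelihoods) for each of the two hypotheses (using 1 − P(present | H) for each absent lab result):
  suspect item 6: 0.43 × (1 − 0.77) × 0.74 × 0.08 = 0.0058549
  suspect item 4: 0.06 × (1 − 0.18) × 0.07 × 0.84 = 0.002893
Odds(suspect item 6 : suspect item 4) = 0.0058549 / 0.002893 ≈ 2.02.

2.02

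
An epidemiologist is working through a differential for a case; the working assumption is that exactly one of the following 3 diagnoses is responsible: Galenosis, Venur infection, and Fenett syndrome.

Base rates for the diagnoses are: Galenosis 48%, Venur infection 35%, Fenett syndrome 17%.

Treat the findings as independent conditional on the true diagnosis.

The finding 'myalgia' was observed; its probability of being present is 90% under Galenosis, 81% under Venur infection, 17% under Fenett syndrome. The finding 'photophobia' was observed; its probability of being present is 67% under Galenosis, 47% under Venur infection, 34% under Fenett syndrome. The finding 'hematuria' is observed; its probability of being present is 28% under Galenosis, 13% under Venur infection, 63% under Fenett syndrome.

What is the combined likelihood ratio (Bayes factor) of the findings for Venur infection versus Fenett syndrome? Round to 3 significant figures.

1.36

Joint likelihood of the evidence pattern under each hypothesis:
  Venur infection: 0.81 × 0.47 × 0.13 = 0.049491
  Fenett syndrome: 0.17 × 0.34 × 0.63 = 0.036414
Bayes factor = 0.049491 / 0.036414 ≈ 1.36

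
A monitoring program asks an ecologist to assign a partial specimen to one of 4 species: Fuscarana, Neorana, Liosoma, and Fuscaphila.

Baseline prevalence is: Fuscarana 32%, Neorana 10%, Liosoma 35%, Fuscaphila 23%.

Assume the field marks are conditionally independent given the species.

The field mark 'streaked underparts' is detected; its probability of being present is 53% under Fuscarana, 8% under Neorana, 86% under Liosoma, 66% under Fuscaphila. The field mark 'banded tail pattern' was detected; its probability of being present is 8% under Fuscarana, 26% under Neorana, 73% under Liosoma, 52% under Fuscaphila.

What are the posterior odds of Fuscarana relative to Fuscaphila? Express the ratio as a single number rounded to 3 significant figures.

Unnormalized posterior weight (prior times the field mark likelihoods) for each of the two hypotheses:
  Fuscarana: 0.32 × 0.53 × 0.08 = 0.013568
  Fuscaphila: 0.23 × 0.66 × 0.52 = 0.078936
Odds(Fuscarana : Fuscaphila) = 0.013568 / 0.078936 ≈ 0.172.

0.172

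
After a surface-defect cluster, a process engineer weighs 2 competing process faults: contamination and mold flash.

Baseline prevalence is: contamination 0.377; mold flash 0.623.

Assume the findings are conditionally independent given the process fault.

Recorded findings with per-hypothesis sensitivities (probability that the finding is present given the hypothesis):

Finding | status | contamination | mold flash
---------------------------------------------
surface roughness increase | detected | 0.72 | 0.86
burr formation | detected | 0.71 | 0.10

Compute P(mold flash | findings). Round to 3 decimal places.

0.218

For each hypothesis, the unnormalized posterior weight is prior × product of the finding likelihoods:
  contamination: 0.377 × 0.72 × 0.71 = 0.19272
  mold flash: 0.623 × 0.86 × 0.10 = 0.053578
Normalizing constant Z = 0.19272 + 0.053578 = 0.2463.
P(mold flash | evidence) = 0.053578 / 0.2463 ≈ 0.218.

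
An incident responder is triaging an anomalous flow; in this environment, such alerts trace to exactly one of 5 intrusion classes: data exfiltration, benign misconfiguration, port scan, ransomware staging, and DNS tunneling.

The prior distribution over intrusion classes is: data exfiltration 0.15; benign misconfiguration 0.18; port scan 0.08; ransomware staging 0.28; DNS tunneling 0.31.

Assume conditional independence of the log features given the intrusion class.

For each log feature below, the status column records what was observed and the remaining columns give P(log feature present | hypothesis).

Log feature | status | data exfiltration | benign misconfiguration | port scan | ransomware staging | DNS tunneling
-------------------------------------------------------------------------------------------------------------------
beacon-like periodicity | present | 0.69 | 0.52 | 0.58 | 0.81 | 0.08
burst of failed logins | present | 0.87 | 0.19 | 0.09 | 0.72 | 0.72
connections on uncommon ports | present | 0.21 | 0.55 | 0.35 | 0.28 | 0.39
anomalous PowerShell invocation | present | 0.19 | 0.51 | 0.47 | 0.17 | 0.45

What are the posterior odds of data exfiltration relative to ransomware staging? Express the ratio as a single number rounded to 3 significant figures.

The normalizing constant cancels in an odds ratio, so compute prior × likelihood for the two hypotheses only:
  data exfiltration: 0.15 × 0.69 × 0.87 × 0.21 × 0.19 = 0.0035928
  ransomware staging: 0.28 × 0.81 × 0.72 × 0.28 × 0.17 = 0.0077729
Posterior odds = 0.0035928 / 0.0077729 ≈ 0.462.

0.462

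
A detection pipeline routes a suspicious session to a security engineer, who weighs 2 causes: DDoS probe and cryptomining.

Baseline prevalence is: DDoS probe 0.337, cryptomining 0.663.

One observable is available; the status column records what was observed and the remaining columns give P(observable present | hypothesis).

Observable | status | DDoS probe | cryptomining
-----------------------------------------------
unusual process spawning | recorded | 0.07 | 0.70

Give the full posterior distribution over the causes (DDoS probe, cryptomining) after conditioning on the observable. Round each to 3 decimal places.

0.048, 0.952

Multiply each prior by the likelihood of the observable:
  DDoS probe: 0.337 × 0.07 = 0.02359
  cryptomining: 0.663 × 0.70 = 0.4641
Marginal likelihood of the evidence = 0.48769.
P(DDoS probe | evidence) = 0.02359 / 0.48769 ≈ 0.048
P(cryptomining | evidence) = 0.4641 / 0.48769 ≈ 0.952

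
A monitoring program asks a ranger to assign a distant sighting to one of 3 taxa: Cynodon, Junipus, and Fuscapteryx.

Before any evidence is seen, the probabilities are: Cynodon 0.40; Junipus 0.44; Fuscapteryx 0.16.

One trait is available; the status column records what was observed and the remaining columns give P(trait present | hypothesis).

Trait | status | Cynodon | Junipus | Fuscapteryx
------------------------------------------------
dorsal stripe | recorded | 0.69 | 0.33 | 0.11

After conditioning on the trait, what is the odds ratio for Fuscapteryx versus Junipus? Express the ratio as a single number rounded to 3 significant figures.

Unnormalized posterior weight (prior times the trait likelihood) for each of the two hypotheses:
  Fuscapteryx: 0.16 × 0.11 = 0.0176
  Junipus: 0.44 × 0.33 = 0.1452
Odds(Fuscapteryx : Junipus) = 0.0176 / 0.1452 ≈ 0.121.

0.121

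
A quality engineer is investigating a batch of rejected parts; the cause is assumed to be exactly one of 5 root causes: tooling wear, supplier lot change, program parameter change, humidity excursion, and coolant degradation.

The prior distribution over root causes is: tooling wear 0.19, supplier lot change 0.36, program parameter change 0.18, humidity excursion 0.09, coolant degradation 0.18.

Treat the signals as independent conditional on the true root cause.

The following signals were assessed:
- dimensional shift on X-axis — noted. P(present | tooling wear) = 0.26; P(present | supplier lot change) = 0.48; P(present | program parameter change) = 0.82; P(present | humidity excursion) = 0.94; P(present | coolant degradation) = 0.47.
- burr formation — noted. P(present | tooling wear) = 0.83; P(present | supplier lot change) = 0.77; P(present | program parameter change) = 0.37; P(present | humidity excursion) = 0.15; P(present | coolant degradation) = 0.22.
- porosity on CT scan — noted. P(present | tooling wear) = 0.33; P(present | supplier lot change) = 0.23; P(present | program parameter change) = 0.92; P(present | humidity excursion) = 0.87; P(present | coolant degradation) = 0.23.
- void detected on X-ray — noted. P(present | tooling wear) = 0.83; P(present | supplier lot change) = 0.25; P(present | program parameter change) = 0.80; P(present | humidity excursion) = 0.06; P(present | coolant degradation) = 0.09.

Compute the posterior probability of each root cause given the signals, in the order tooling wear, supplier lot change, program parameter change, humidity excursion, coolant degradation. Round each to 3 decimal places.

For each hypothesis, the unnormalized posterior weight is prior × product of the signal likelihoods:
  tooling wear: 0.19 × 0.26 × 0.83 × 0.33 × 0.83 = 0.01123
  supplier lot change: 0.36 × 0.48 × 0.77 × 0.23 × 0.25 = 0.0076507
  program parameter change: 0.18 × 0.82 × 0.37 × 0.92 × 0.80 = 0.040194
  humidity excursion: 0.09 × 0.94 × 0.15 × 0.87 × 0.06 = 0.00066242
  coolant degradation: 0.18 × 0.47 × 0.22 × 0.23 × 0.09 = 0.00038527
The unnormalized weights sum to 0.060123.
P(tooling wear | evidence) = 0.01123 / 0.060123 ≈ 0.187
P(supplier lot change | evidence) = 0.0076507 / 0.060123 ≈ 0.127
P(program parameter change | evidence) = 0.040194 / 0.060123 ≈ 0.669
P(humidity excursion | evidence) = 0.00066242 / 0.060123 ≈ 0.011
P(coolant degradation | evidence) = 0.00038527 / 0.060123 ≈ 0.006

0.187, 0.127, 0.669, 0.011, 0.006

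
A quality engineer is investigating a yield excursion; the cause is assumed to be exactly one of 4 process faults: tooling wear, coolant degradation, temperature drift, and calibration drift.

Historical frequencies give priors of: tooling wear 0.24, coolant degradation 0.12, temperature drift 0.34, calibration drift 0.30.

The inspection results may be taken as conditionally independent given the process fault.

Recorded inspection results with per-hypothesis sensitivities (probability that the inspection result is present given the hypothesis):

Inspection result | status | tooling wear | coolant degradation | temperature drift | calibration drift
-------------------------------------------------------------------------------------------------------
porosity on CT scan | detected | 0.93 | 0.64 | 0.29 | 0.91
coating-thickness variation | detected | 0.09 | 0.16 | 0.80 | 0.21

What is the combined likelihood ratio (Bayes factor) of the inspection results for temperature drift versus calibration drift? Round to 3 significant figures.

1.21

Take the product of per-inspection result likelihoods under each hypothesis, then divide.
  temperature drift: 0.29 × 0.80 = 0.232
  calibration drift: 0.91 × 0.21 = 0.1911
Bayes factor = 0.232 / 0.1911 ≈ 1.21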